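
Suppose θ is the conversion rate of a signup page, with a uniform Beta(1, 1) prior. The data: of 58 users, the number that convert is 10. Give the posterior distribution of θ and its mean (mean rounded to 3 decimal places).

The binomial likelihood is conjugate to the Beta prior: with 10 successes and 48 failures, the posterior is Beta(1+10, 1+48) = Beta(11, 49).
E[θ | data] = 11/(11+49) = 0.183.

Posterior: Beta(11, 49); mean ≈ 0.183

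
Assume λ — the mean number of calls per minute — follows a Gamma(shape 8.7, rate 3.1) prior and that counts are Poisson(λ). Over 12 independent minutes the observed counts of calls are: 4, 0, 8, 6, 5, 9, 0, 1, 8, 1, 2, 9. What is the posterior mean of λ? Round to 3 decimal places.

Posterior mean ≈ 4.086

Total count ∑xᵢ = 53 over n = 12 minutes.
Gamma is conjugate to the Poisson likelihood: posterior is Gamma(shape = 8.7+53 = 61.7, rate = 3.1+12 = 15.1).
Posterior mean = shape/rate = 61.7/15.1 = 4.086.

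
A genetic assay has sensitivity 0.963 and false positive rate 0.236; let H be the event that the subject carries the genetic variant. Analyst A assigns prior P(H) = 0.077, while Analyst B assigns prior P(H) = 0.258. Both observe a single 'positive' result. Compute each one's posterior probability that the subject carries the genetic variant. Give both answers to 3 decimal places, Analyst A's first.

Analyst A: 0.254; Analyst B: 0.587

The likelihood ratio for a 'positive' result is 0.963/0.236 = 4.0805.
Analyst A: prior odds 0.077/0.923 = 0.083424; posterior odds 0.34041; posterior probability 0.254.
Analyst B: prior odds 0.258/0.742 = 0.34771; posterior odds 1.4188; posterior probability 0.587.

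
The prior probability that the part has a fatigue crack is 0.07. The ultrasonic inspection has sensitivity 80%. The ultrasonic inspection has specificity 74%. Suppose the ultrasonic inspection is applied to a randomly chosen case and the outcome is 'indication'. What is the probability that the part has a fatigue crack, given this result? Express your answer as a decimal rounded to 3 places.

Write H for 'the part has a fatigue crack'. Prior odds H:¬H = 0.07/0.93 = 0.075269. For the 'indication' outcome, the likelihood ratio is 0.8/0.26 = 3.0769.
Posterior odds = 0.075269 × 3.0769 = 0.23160, so P(H|E) = 0.23160/(1+0.23160) = 0.188.

P(H | E) ≈ 0.188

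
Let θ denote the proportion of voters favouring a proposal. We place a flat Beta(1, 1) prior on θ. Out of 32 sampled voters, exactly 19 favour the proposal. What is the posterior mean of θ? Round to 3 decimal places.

The binomial likelihood is conjugate to the Beta prior: with 19 successes and 13 failures, the posterior is Beta(1+19, 1+13) = Beta(20, 14).
E[θ | data] = 20/(20+14) = 0.588.

Posterior mean ≈ 0.588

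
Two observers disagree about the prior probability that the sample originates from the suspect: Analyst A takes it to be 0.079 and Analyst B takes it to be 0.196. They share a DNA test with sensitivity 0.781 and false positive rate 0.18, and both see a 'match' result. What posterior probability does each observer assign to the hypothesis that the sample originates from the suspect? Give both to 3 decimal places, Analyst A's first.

Analyst A: 0.271; Analyst B: 0.514

The likelihood ratio for a 'match' result is 0.781/0.18 = 4.3389.
Analyst A: prior odds 0.079/0.921 = 0.085776; posterior odds 0.37217; posterior probability 0.271.
Analyst B: prior odds 0.196/0.804 = 0.24378; posterior odds 1.0577; posterior probability 0.514.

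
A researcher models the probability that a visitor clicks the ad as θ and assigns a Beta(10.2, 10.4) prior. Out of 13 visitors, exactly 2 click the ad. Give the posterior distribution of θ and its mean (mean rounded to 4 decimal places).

Posterior: Beta(12.2, 21.4); mean ≈ 0.3631

The binomial likelihood is conjugate to the Beta prior: with 2 successes and 11 failures, the posterior is Beta(10.2+2, 10.4+11) = Beta(12.2, 21.4).
E[θ | data] = 12.2/(12.2+21.4) = 0.3631.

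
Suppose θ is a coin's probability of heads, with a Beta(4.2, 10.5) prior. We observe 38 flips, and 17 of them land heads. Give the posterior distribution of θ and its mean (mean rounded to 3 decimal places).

Observing 17 successes and 21 failures updates Beta(4.2, 10.5) by adding the success and failure counts to the two shape parameters: α = 4.2+17 = 21.2, β = 10.5+21 = 31.5.
Posterior mean = α/(α+β) = 21.2/52.7 = 0.402.

Posterior: Beta(21.2, 31.5); mean ≈ 0.402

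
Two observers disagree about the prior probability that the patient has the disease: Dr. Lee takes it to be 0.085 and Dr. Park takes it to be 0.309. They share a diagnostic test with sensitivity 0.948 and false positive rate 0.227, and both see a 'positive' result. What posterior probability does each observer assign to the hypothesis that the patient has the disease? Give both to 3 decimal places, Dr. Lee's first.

The likelihood ratio for a 'positive' result is 0.948/0.227 = 4.1762.
Dr. Lee: prior odds 0.085/0.915 = 0.092896; posterior odds 0.38795; posterior probability 0.280.
Dr. Park: prior odds 0.309/0.691 = 0.44718; posterior odds 1.8675; posterior probability 0.651.

Dr. Lee: 0.280; Dr. Park: 0.651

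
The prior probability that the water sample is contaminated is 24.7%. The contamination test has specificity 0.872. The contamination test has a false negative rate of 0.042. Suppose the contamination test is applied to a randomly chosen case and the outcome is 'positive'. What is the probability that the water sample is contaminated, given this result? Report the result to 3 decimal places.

Write H for 'the water sample is contaminated'. Prior odds H:¬H = 0.247/0.753 = 0.32802. For the 'positive' outcome, the likelihood ratio is 0.958/0.128 = 7.4844.
Posterior odds = 0.32802 × 7.4844 = 2.4550, so P(H|E) = 2.4550/(1+2.4550) = 0.711.

P(H | E) ≈ 0.711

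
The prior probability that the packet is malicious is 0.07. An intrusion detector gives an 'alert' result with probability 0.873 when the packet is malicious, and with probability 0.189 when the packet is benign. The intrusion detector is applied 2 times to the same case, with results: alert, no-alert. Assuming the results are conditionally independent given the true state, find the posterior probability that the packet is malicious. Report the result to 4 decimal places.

Posterior P(H) ≈ 0.0516

With H the event that the packet is malicious, the joint likelihood of the observed sequence is P(data|H) = 0.873·0.127 = 0.11087 and P(data|¬H) = 0.189·0.811 = 0.15328.
Bayes: P(H|data) = 0.07·0.11087 / (0.07·0.11087 + 0.93·0.15328) = 0.0077610/0.15031 = 0.0516.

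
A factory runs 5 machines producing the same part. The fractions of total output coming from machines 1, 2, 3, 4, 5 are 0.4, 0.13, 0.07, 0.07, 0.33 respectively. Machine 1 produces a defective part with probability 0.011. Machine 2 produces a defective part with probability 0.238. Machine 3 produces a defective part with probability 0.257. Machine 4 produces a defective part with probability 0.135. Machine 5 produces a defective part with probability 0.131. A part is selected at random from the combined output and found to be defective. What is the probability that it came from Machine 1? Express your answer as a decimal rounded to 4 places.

P(defective|M1) = 0.011; P(defective|M2) = 0.238; P(defective|M3) = 0.257; P(defective|M4) = 0.135; P(defective|M5) = 0.131.
Prior × likelihood for each source: 0.4·0.011=0.004400, 0.13·0.238=0.03094, 0.07·0.257=0.01799, 0.07·0.135=0.009450, 0.33·0.131=0.04323. Summing gives P(defective) = 0.10601.
P(Machine 1 | defective) = 0.004400 / 0.10601 = 0.0415.

Posterior probability ≈ 0.0415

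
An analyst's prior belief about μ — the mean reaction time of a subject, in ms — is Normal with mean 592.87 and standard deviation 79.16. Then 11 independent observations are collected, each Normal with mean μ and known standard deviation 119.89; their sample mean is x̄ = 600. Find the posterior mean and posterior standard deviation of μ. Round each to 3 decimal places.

With known σ, the Normal prior is conjugate. Weight on the data is w = (n/σ²)/(n/σ² + 1/τ₀²) = 0.00076529/(0.00076529+0.00015958) = 0.82745.
Posterior mean = w·x̄ + (1−w)·μ₀ = 0.82745·600 + 0.17255·592.87 = 598.770. Posterior variance = 1/(0.00076529+0.00015958) = 1081.23, so SD = 32.882.

Posterior mean ≈ 598.770; posterior SD ≈ 32.882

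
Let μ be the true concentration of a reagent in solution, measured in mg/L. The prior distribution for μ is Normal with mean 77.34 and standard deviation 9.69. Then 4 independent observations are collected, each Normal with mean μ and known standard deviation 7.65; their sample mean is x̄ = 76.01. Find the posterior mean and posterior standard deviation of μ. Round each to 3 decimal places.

Posterior mean ≈ 76.189; posterior SD ≈ 3.558

Prior precision 1/τ₀² = 1/9.69² = 0.0106501; data precision n/σ² = 4/7.65² = 0.0683498.
Posterior precision = 0.0106501 + 0.0683498 = 0.0789998, giving posterior SD = 1/√0.0789998 = 3.558.
Posterior mean = (0.0106501·77.34 + 0.0683498·76.01) / 0.0789998 = 76.189.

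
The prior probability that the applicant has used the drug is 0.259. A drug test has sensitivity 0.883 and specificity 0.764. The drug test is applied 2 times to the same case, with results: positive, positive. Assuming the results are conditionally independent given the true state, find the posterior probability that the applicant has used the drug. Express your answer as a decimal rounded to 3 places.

Let H be the event that the applicant has used the drug; start with P(H) = 0.259. P('positive'|H) = 0.883, P('positive'|¬H) = 0.236.
Update on result 1 ('positive'): P(H) ← 0.883·0.2590 / (0.883·0.2590 + 0.236·0.7410) = 0.22870/0.40357 = 0.5667.
Update on result 2 ('positive'): P(H) ← 0.883·0.5667 / (0.883·0.5667 + 0.236·0.4333) = 0.50038/0.60264 = 0.8303.

Posterior P(H) ≈ 0.830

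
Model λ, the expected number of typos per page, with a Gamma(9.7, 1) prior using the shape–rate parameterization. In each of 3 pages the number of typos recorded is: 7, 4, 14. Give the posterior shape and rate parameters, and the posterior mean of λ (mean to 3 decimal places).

Posterior: Gamma(shape=34.7, rate=4); mean ≈ 8.675

Total count ∑xᵢ = 25 over n = 3 pages.
Gamma is conjugate to the Poisson likelihood: posterior is Gamma(shape = 9.7+25 = 34.7, rate = 1+3 = 4).
E[λ | data] = 34.7/4 = 8.675.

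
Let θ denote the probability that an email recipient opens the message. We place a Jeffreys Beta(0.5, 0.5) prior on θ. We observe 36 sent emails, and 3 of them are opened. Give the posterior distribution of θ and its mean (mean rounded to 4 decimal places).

Posterior: Beta(3.5, 33.5); mean ≈ 0.0946

Observing 3 successes and 33 failures updates Beta(0.5, 0.5) by adding the success and failure counts to the two shape parameters: α = 0.5+3 = 3.5, β = 0.5+33 = 33.5.
Posterior mean = α/(α+β) = 3.5/37 = 0.0946.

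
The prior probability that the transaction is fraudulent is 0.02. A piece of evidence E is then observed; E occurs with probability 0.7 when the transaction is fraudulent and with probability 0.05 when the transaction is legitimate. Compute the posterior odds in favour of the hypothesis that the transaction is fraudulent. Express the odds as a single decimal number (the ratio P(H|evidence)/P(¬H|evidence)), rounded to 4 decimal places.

Prior odds = 0.02/(1−0.02) = 0.020408.
Likelihood ratio for E = 0.7/0.05 = 14.000.
Posterior odds = prior odds × LR = 0.28571.

Posterior odds ≈ 0.2857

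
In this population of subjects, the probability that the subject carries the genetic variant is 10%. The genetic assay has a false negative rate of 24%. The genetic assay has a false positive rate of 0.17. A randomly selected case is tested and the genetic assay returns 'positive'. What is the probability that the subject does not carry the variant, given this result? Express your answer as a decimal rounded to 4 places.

P(¬H | E) ≈ 0.6681

Write H for 'the subject carries the genetic variant'. Prior odds H:¬H = 0.1/0.9 = 0.11111. For the 'positive' outcome, the likelihood ratio is 0.76/0.17 = 4.4706.
Posterior odds = 0.11111 × 4.4706 = 0.49673, so P(H|E) = 0.49673/(1+0.49673) = 0.3319. Then P(¬H|E) = 1 − 0.3319 = 0.6681.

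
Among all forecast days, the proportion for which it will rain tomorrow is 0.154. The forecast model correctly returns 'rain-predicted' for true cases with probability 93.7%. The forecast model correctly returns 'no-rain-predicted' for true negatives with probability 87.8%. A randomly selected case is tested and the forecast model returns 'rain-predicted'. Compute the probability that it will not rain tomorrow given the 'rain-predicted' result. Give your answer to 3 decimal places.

Let H be the event that it will rain tomorrow. P(H) = 0.154, so P(¬H) = 0.846. With E the 'rain-predicted' result, P(E|H) = 0.937 and P(E|¬H) = 0.122.
P(E) = 0.937·0.154 + 0.122·0.846 = 0.14430 + 0.10321 = 0.24751.
By Bayes' theorem, P(H|E) = 0.14430 / 0.24751 = 0.583. Hence P(¬H|E) = 1 − 0.583 = 0.417.

P(¬H | E) ≈ 0.417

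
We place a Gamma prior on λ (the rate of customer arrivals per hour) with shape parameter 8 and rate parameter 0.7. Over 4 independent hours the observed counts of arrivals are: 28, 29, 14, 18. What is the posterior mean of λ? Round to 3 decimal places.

The Poisson likelihood adds the total count to the shape and the number of exposure periods to the rate. Here ∑xᵢ = 89 and n = 4, so shape 8→97 and rate 0.7→4.7.
Posterior mean = shape/rate = 97/4.7 = 20.638.

Posterior mean ≈ 20.638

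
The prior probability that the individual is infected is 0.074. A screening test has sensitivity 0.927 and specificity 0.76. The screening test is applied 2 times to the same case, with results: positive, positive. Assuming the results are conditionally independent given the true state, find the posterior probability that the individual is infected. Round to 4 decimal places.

Posterior P(H) ≈ 0.5438

With H the event that the individual is infected, the joint likelihood of the observed sequence is P(data|H) = 0.927·0.927 = 0.85933 and P(data|¬H) = 0.24·0.24 = 0.057600.
Bayes: P(H|data) = 0.074·0.85933 / (0.074·0.85933 + 0.926·0.057600) = 0.063590/0.11693 = 0.5438.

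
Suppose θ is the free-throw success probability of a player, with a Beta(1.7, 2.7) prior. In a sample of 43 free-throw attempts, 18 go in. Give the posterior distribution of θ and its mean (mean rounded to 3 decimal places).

Observing 18 successes and 25 failures updates Beta(1.7, 2.7) by adding the success and failure counts to the two shape parameters: α = 1.7+18 = 19.7, β = 2.7+25 = 27.7.
Posterior mean = α/(α+β) = 19.7/47.4 = 0.416.

Posterior: Beta(19.7, 27.7); mean ≈ 0.416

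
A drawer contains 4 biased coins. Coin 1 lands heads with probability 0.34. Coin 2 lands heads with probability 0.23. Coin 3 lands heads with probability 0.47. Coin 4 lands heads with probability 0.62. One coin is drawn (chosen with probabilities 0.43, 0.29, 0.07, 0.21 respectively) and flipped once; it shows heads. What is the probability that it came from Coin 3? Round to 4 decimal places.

Posterior probability ≈ 0.0875

Tabulate prior·likelihood by source: [1] prior 0.43, lik 0.34, product 0.1462; [2] prior 0.29, lik 0.23, product 0.06670; [3] prior 0.07, lik 0.47, product 0.03290; [4] prior 0.21, lik 0.62, product 0.1302.
Normalizing constant = 0.37600; the posterior for Coin 3 is its product over the sum, 0.03290/0.37600 = 0.0875.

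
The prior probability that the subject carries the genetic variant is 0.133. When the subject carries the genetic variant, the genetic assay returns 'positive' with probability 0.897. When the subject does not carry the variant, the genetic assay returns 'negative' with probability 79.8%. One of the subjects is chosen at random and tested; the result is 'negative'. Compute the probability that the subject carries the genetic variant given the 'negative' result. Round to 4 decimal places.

Let H be the event that the subject carries the genetic variant. P(H) = 0.133, so P(¬H) = 0.867. With E the 'negative' result, P(E|H) = 0.103 and P(E|¬H) = 0.798.
P(E) = 0.103·0.133 + 0.798·0.867 = 0.013699 + 0.69187 = 0.70556.
By Bayes' theorem, P(H|E) = 0.013699 / 0.70556 = 0.0194.

P(H | E) ≈ 0.0194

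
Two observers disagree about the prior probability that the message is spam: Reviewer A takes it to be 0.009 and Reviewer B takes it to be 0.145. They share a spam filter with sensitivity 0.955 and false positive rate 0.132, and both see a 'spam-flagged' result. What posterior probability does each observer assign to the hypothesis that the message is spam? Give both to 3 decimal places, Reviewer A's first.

Reviewer A: 0.062; Reviewer B: 0.551

The likelihood ratio for a 'spam-flagged' result is 0.955/0.132 = 7.2348.
Reviewer A: prior odds 0.009/0.991 = 0.0090817; posterior odds 0.065705; posterior probability 0.062.
Reviewer B: prior odds 0.145/0.855 = 0.16959; posterior odds 1.2270; posterior probability 0.551.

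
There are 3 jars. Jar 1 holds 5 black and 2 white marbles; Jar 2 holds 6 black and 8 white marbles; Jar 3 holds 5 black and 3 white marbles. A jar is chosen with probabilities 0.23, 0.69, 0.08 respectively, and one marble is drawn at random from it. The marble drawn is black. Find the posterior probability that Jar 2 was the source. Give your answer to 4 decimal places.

Posterior probability ≈ 0.5798

P(black|Jar 1) = 0.7143; P(black|Jar 2) = 0.4286; P(black|Jar 3) = 0.625.
Prior × likelihood for each source: 0.23·0.7143=0.1643, 0.69·0.4286=0.2957, 0.08·0.625=0.05000. Summing gives P(black) = 0.51000.
P(Jar 2 | black) = 0.2957 / 0.51000 = 0.5798.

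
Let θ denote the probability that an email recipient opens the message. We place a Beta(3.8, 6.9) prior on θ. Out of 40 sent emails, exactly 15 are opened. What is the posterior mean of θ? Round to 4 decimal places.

The binomial likelihood is conjugate to the Beta prior: with 15 successes and 25 failures, the posterior is Beta(3.8+15, 6.9+25) = Beta(18.8, 31.9).
E[θ | data] = 18.8/(18.8+31.9) = 0.3708.

Posterior mean ≈ 0.3708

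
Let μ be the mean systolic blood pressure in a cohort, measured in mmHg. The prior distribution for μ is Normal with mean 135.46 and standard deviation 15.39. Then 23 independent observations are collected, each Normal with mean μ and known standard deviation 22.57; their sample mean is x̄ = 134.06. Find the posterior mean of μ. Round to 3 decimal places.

With known σ, the Normal prior is conjugate. Weight on the data is w = (n/σ²)/(n/σ² + 1/τ₀²) = 0.0451507/(0.0451507+0.00422204) = 0.91449.
Posterior mean = w·x̄ + (1−w)·μ₀ = 0.91449·134.06 + 0.085514·135.46 = 134.180.

Posterior mean ≈ 134.180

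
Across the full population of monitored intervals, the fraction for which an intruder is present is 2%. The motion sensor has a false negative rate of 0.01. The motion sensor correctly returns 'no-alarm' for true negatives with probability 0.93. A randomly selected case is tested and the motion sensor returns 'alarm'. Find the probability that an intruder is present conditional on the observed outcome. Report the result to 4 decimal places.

P(H | E) ≈ 0.2240

Write H for 'an intruder is present'. Prior odds H:¬H = 0.02/0.98 = 0.020408. For the 'alarm' outcome, the likelihood ratio is 0.99/0.07 = 14.143.
Posterior odds = 0.020408 × 14.143 = 0.28863, so P(H|E) = 0.28863/(1+0.28863) = 0.2240.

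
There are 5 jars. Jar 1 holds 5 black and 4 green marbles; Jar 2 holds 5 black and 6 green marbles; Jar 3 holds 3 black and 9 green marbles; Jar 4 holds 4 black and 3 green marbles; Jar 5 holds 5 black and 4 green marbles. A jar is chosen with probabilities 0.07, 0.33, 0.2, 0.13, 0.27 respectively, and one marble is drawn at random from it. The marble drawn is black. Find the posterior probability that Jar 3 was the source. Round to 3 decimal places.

Posterior probability ≈ 0.108

P(black|Jar 1) = 0.5556; P(black|Jar 2) = 0.4545; P(black|Jar 3) = 0.25; P(black|Jar 4) = 0.5714; P(black|Jar 5) = 0.5556.
Prior × likelihood for each source: 0.07·0.5556=0.03889, 0.33·0.4545=0.1500, 0.2·0.25=0.05000, 0.13·0.5714=0.07429, 0.27·0.5556=0.1500. Summing gives P(black) = 0.46317.
P(Jar 3 | black) = 0.05000 / 0.46317 = 0.108.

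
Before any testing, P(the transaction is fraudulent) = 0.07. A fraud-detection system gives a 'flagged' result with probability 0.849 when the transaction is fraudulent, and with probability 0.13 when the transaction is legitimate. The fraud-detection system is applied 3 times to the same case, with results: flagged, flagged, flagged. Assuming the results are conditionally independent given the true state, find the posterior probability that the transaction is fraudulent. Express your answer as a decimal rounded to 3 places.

Let H be the event that the transaction is fraudulent; start with P(H) = 0.07. P('flagged'|H) = 0.849, P('flagged'|¬H) = 0.13.
Update on result 1 ('flagged'): P(H) ← 0.849·0.0700 / (0.849·0.0700 + 0.13·0.9300) = 0.059430/0.18033 = 0.3296.
Update on result 2 ('flagged'): P(H) ← 0.849·0.3296 / (0.849·0.3296 + 0.13·0.6704) = 0.27980/0.36696 = 0.7625.
Update on result 3 ('flagged'): P(H) ← 0.849·0.7625 / (0.849·0.7625 + 0.13·0.2375) = 0.64735/0.67823 = 0.9545.

Posterior P(H) ≈ 0.954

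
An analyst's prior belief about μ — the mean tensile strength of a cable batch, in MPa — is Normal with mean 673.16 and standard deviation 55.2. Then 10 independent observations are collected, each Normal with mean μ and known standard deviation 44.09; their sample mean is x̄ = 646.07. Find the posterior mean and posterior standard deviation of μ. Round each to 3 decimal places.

Posterior mean ≈ 647.695; posterior SD ≈ 13.518

With known σ, the Normal prior is conjugate. Weight on the data is w = (n/σ²)/(n/σ² + 1/τ₀²) = 0.00514422/(0.00514422+0.00032819) = 0.94003.
Posterior mean = w·x̄ + (1−w)·μ₀ = 0.94003·646.07 + 0.059971·673.16 = 647.695. Posterior variance = 1/(0.00514422+0.00032819) = 182.735, so SD = 13.518.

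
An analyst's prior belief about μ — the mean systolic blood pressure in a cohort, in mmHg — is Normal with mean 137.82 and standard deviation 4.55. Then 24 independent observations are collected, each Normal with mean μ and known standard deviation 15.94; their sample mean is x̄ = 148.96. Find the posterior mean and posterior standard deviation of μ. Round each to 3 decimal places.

Prior precision 1/τ₀² = 1/4.55² = 0.0483033; data precision n/σ² = 24/15.94² = 0.0944571.
Posterior precision = 0.0483033 + 0.0944571 = 0.142760, giving posterior SD = 1/√0.142760 = 2.647.
Posterior mean = (0.0483033·137.82 + 0.0944571·148.96) / 0.142760 = 145.191.

Posterior mean ≈ 145.191; posterior SD ≈ 2.647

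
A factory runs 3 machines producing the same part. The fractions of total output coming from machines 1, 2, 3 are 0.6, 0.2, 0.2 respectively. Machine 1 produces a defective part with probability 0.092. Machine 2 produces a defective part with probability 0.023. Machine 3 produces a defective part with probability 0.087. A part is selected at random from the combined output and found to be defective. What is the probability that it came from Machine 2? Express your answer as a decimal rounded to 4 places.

Posterior probability ≈ 0.0596

P(defective|M1) = 0.092; P(defective|M2) = 0.023; P(defective|M3) = 0.087.
Prior × likelihood for each source: 0.6·0.092=0.05520, 0.2·0.023=0.004600, 0.2·0.087=0.01740. Summing gives P(defective) = 0.077200.
P(Machine 2 | defective) = 0.004600 / 0.077200 = 0.0596.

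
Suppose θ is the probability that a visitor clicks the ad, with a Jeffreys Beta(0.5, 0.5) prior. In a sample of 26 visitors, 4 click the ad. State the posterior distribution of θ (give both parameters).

Observing 4 successes and 22 failures updates Beta(0.5, 0.5) by adding the success and failure counts to the two shape parameters: α = 0.5+4 = 4.5, β = 0.5+22 = 22.5.

Posterior: Beta(4.5, 22.5)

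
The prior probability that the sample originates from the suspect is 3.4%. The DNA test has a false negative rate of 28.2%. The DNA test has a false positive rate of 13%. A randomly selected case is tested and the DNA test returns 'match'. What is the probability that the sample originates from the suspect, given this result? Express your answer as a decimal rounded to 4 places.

P(H | E) ≈ 0.1628

Let H be the event that the sample originates from the suspect. P(H) = 0.034, so P(¬H) = 0.966. With E the 'match' result, P(E|H) = 0.718 and P(E|¬H) = 0.13.
P(E) = 0.718·0.034 + 0.13·0.966 = 0.024412 + 0.12558 = 0.14999.
By Bayes' theorem, P(H|E) = 0.024412 / 0.14999 = 0.1628.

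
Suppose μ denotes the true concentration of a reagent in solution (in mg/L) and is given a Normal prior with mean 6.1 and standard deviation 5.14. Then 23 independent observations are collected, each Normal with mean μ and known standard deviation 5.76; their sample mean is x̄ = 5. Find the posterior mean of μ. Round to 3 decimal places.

Posterior mean ≈ 5.057

With known σ, the Normal prior is conjugate. Weight on the data is w = (n/σ²)/(n/σ² + 1/τ₀²) = 0.693239/(0.693239+0.0378507) = 0.94823.
Posterior mean = w·x̄ + (1−w)·μ₀ = 0.94823·5 + 0.051773·6.1 = 5.057.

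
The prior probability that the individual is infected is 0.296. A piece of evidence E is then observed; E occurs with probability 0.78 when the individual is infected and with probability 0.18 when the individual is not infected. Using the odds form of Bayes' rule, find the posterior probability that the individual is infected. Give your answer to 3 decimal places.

Posterior probability ≈ 0.646

Prior odds = 0.296/(1−0.296) = 0.42045.
Likelihood ratio for E = 0.78/0.18 = 4.3333.
Posterior odds = prior odds × LR = 1.8220.
Posterior probability = odds/(1+odds) = 1.8220/2.8220 = 0.646.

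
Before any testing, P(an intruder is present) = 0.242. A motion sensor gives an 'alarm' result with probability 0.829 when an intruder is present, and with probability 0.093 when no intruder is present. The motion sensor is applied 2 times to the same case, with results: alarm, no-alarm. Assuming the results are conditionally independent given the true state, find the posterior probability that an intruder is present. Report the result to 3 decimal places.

Posterior P(H) ≈ 0.349

Let H be the event that an intruder is present; start with P(H) = 0.242. P('alarm'|H) = 0.829, P('alarm'|¬H) = 0.093.
Update on result 1 ('alarm'): P(H) ← 0.829·0.2420 / (0.829·0.2420 + 0.093·0.7580) = 0.20062/0.27111 = 0.7400.
Update on result 2 ('no-alarm'): P(H) ← 0.171·0.7400 / (0.171·0.7400 + 0.907·0.2600) = 0.12654/0.36237 = 0.3492.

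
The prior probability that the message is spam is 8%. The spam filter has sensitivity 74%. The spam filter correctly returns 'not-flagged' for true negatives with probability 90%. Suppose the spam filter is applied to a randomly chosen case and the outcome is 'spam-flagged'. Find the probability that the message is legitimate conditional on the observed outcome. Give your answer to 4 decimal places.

Let H be the event that the message is spam. P(H) = 0.08, so P(¬H) = 0.92. With E the 'spam-flagged' result, P(E|H) = 0.74 and P(E|¬H) = 0.1.
P(E) = 0.74·0.08 + 0.1·0.92 = 0.059200 + 0.092000 = 0.15120.
By Bayes' theorem, P(H|E) = 0.059200 / 0.15120 = 0.3915. Hence P(¬H|E) = 1 − 0.3915 = 0.6085.

P(¬H | E) ≈ 0.6085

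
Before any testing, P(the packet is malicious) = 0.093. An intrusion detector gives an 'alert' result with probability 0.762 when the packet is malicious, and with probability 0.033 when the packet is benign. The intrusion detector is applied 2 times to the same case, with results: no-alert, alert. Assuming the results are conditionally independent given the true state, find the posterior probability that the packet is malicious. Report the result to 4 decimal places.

Posterior P(H) ≈ 0.3682

With H the event that the packet is malicious, the joint likelihood of the observed sequence is P(data|H) = 0.238·0.762 = 0.18136 and P(data|¬H) = 0.967·0.033 = 0.031911.
Bayes: P(H|data) = 0.093·0.18136 / (0.093·0.18136 + 0.907·0.031911) = 0.016866/0.045809 = 0.3682.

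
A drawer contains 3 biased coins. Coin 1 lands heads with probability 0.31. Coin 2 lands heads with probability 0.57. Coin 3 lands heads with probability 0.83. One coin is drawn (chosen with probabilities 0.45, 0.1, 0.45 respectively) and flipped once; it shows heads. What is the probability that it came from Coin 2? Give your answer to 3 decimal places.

P(heads|C1) = 0.31; P(heads|C2) = 0.57; P(heads|C3) = 0.83.
Prior × likelihood for each source: 0.45·0.31=0.1395, 0.1·0.57=0.05700, 0.45·0.83=0.3735. Summing gives P(heads) = 0.57000.
P(Coin 2 | heads) = 0.05700 / 0.57000 = 0.100.

Posterior probability ≈ 0.100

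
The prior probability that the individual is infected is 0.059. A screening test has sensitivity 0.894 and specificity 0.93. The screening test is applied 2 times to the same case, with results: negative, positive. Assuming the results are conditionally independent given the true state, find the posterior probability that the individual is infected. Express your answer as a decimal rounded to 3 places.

Posterior P(H) ≈ 0.084

Let H be the event that the individual is infected; start with P(H) = 0.059. P('positive'|H) = 0.894, P('positive'|¬H) = 0.07.
Update on result 1 ('negative'): P(H) ← 0.106·0.0590 / (0.106·0.0590 + 0.93·0.9410) = 0.0062540/0.88138 = 0.0071.
Update on result 2 ('positive'): P(H) ← 0.894·0.0071 / (0.894·0.0071 + 0.07·0.9929) = 0.0063435/0.075847 = 0.0836.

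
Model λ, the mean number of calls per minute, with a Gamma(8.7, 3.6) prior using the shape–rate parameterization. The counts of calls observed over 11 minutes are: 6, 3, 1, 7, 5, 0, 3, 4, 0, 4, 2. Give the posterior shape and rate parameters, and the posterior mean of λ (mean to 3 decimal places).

Total count ∑xᵢ = 35 over n = 11 minutes.
Gamma is conjugate to the Poisson likelihood: posterior is Gamma(shape = 8.7+35 = 43.7, rate = 3.6+11 = 14.6).
Posterior mean = shape/rate = 43.7/14.6 = 2.993.

Posterior: Gamma(shape=43.7, rate=14.6); mean ≈ 2.993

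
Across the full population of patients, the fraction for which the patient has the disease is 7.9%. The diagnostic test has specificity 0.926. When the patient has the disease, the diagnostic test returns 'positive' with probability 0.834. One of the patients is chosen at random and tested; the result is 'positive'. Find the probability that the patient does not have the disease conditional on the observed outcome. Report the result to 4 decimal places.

Let H be the event that the patient has the disease. P(H) = 0.079, so P(¬H) = 0.921. With E the 'positive' result, P(E|H) = 0.834 and P(E|¬H) = 0.074.
P(E) = 0.834·0.079 + 0.074·0.921 = 0.065886 + 0.068154 = 0.13404.
By Bayes' theorem, P(H|E) = 0.065886 / 0.13404 = 0.4915. Hence P(¬H|E) = 1 − 0.4915 = 0.5085.

P(¬H | E) ≈ 0.5085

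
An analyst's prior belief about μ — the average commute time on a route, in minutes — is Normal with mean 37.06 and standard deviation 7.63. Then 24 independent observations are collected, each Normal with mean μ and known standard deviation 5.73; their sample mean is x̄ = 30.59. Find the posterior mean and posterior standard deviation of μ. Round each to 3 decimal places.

Posterior mean ≈ 30.739; posterior SD ≈ 1.156

With known σ, the Normal prior is conjugate. Weight on the data is w = (n/σ²)/(n/σ² + 1/τ₀²) = 0.730974/(0.730974+0.0171771) = 0.97704.
Posterior mean = w·x̄ + (1−w)·μ₀ = 0.97704·30.59 + 0.022959·37.06 = 30.739. Posterior variance = 1/(0.730974+0.0171771) = 1.33663, so SD = 1.156.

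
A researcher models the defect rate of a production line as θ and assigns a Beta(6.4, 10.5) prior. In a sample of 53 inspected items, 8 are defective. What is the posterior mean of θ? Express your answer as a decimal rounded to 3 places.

The binomial likelihood is conjugate to the Beta prior: with 8 successes and 45 failures, the posterior is Beta(6.4+8, 10.5+45) = Beta(14.4, 55.5).
Posterior mean = α/(α+β) = 14.4/69.9 = 0.206.

Posterior mean ≈ 0.206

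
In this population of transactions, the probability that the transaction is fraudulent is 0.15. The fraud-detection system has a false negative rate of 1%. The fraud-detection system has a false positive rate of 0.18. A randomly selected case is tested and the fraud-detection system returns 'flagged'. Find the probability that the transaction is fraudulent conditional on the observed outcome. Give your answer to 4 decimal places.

P(H | E) ≈ 0.4925

Write H for 'the transaction is fraudulent'. Prior odds H:¬H = 0.15/0.85 = 0.17647. For the 'flagged' outcome, the likelihood ratio is 0.99/0.18 = 5.5000.
Posterior odds = 0.17647 × 5.5000 = 0.97059, so P(H|E) = 0.97059/(1+0.97059) = 0.4925.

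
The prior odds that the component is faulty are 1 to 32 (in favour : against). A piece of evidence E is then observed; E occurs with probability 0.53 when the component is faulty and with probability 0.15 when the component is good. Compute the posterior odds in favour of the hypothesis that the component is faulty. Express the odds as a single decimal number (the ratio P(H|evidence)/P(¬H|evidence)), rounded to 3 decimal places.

Prior odds = 1/32 = 0.031250.
Likelihood ratio for E = 0.53/0.15 = 3.5333.
Posterior odds = prior odds × LR = 0.11042.

Posterior odds ≈ 0.110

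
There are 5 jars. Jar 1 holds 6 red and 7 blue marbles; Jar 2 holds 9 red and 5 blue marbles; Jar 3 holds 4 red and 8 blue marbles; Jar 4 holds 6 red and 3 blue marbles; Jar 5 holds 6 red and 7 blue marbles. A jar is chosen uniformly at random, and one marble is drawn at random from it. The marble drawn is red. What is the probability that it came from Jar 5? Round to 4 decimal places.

Tabulate prior·likelihood by source: [1] prior 0.2, lik 0.4615, product 0.09231; [2] prior 0.2, lik 0.6429, product 0.1286; [3] prior 0.2, lik 0.3333, product 0.06667; [4] prior 0.2, lik 0.6667, product 0.1333; [5] prior 0.2, lik 0.4615, product 0.09231.
Normalizing constant = 0.51319; the posterior for Jar 5 is its product over the sum, 0.09231/0.51319 = 0.1799.

Posterior probability ≈ 0.1799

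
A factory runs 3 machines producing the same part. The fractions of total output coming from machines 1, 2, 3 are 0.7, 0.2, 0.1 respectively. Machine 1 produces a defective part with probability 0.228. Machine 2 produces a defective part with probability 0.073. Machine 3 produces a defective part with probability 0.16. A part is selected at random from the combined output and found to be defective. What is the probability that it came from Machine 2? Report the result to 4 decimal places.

Posterior probability ≈ 0.0768

P(defective|M1) = 0.228; P(defective|M2) = 0.073; P(defective|M3) = 0.16.
Prior × likelihood for each source: 0.7·0.228=0.1596, 0.2·0.073=0.01460, 0.1·0.16=0.01600. Summing gives P(defective) = 0.19020.
P(Machine 2 | defective) = 0.01460 / 0.19020 = 0.0768.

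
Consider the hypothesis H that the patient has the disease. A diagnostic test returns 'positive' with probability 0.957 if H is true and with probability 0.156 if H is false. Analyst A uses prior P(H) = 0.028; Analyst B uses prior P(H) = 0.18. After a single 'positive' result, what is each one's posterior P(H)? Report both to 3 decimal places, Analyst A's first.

P('+'|H) = 0.957, P('+'|¬H) = 0.156.
Analyst A: numerator 0.957·0.028 = 0.026796; evidence = 0.026796+0.156·0.972 = 0.17843; posterior = 0.150.
Analyst B: numerator 0.957·0.18 = 0.17226; evidence = 0.17226+0.156·0.82 = 0.30018; posterior = 0.574.

Analyst A: 0.150; Analyst B: 0.574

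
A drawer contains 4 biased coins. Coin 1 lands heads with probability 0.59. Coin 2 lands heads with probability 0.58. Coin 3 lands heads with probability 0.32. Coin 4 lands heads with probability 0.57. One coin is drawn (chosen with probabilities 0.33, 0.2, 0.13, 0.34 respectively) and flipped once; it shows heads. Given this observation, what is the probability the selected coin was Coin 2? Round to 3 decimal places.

Tabulate prior·likelihood by source: [1] prior 0.33, lik 0.59, product 0.1947; [2] prior 0.2, lik 0.58, product 0.1160; [3] prior 0.13, lik 0.32, product 0.04160; [4] prior 0.34, lik 0.57, product 0.1938.
Normalizing constant = 0.54610; the posterior for Coin 2 is its product over the sum, 0.1160/0.54610 = 0.212.

Posterior probability ≈ 0.212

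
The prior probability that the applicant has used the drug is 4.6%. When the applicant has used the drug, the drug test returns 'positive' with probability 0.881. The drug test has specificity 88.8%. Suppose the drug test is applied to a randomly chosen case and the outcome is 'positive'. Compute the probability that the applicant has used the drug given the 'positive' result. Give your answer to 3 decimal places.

P(H | E) ≈ 0.275

Let H be the event that the applicant has used the drug. P(H) = 0.046, so P(¬H) = 0.954. With E the 'positive' result, P(E|H) = 0.881 and P(E|¬H) = 0.112.
P(E) = 0.881·0.046 + 0.112·0.954 = 0.040526 + 0.10685 = 0.14737.
By Bayes' theorem, P(H|E) = 0.040526 / 0.14737 = 0.275.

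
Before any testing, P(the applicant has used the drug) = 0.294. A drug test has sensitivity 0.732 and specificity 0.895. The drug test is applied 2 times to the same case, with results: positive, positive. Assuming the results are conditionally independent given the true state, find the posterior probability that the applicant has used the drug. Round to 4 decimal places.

Let H be the event that the applicant has used the drug; start with P(H) = 0.294. P('positive'|H) = 0.732, P('positive'|¬H) = 0.105.
Update on result 1 ('positive'): P(H) ← 0.732·0.2940 / (0.732·0.2940 + 0.105·0.7060) = 0.21521/0.28934 = 0.7438.
Update on result 2 ('positive'): P(H) ← 0.732·0.7438 / (0.732·0.7438 + 0.105·0.2562) = 0.54446/0.57136 = 0.9529.

Posterior P(H) ≈ 0.9529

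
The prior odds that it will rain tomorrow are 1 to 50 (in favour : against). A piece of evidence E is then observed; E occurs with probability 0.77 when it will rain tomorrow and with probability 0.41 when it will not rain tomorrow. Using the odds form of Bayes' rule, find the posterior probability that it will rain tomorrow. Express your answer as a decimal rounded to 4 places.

Prior odds = 1/50 = 0.020000.
Likelihood ratio for E = 0.77/0.41 = 1.8780.
Posterior odds = prior odds × LR = 0.037561.
Posterior probability = odds/(1+odds) = 0.037561/1.0376 = 0.0362.

Posterior probability ≈ 0.0362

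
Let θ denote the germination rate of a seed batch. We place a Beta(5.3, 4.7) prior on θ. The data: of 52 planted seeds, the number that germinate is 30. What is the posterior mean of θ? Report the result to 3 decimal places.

The binomial likelihood is conjugate to the Beta prior: with 30 successes and 22 failures, the posterior is Beta(5.3+30, 4.7+22) = Beta(35.3, 26.7).
E[θ | data] = 35.3/(35.3+26.7) = 0.569.

Posterior mean ≈ 0.569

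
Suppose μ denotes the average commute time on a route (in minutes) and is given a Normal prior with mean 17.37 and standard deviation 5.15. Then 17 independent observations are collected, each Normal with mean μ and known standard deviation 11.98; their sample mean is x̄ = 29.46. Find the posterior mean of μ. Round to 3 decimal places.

Posterior mean ≈ 26.541

With known σ, the Normal prior is conjugate. Weight on the data is w = (n/σ²)/(n/σ² + 1/τ₀²) = 0.118450/(0.118450+0.0377038) = 0.75855.
Posterior mean = w·x̄ + (1−w)·μ₀ = 0.75855·29.46 + 0.24145·17.37 = 26.541.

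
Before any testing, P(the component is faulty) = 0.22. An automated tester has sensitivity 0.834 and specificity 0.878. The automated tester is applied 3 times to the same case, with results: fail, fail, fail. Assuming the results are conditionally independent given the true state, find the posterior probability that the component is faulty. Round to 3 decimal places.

With H the event that the component is faulty, the joint likelihood of the observed sequence is P(data|H) = 0.834·0.834·0.834 = 0.58009 and P(data|¬H) = 0.122·0.122·0.122 = 0.0018158.
Bayes: P(H|data) = 0.22·0.58009 / (0.22·0.58009 + 0.78·0.0018158) = 0.12762/0.12904 = 0.9890.

Posterior P(H) ≈ 0.989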